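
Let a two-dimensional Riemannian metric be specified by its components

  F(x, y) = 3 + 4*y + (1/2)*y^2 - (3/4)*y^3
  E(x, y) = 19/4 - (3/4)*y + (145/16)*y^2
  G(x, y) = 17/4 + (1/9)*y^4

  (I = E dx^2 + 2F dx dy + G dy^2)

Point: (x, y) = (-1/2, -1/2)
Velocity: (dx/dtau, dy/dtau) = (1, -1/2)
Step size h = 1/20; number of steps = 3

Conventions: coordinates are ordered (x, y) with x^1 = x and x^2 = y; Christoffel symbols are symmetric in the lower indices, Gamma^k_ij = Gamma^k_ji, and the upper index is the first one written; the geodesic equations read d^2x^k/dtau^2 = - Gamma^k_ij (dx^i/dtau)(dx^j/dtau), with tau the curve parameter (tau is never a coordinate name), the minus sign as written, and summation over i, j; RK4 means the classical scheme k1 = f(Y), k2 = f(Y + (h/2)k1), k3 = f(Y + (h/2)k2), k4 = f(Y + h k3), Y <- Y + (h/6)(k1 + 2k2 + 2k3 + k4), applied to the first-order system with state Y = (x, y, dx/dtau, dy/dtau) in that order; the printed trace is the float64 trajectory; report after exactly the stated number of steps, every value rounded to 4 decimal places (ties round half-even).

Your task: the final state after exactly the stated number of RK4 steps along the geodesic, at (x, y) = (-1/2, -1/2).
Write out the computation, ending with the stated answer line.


f(Y) = (dx/dtau, dy/dtau, -Gamma^x_ij Y'^i Y'^j, -Gamma^y_ij Y'^i Y'^j) with the Gammas evaluated at the stage position; h = 0.050000; intermediate values shown to 6 dp
step 0: x = -0.5000, y = -0.5000, dx/dtau = 1.0000, dy/dtau = -0.5000
step 1:
  k1: at (x, y) = (-0.500000, -0.500000), (dx/dtau, dy/dtau) = (1.000000, -0.500000); Gamma_xxx = -0.199475, Gamma_xxy = -0.696742, Gamma_xyy = 0.418287, Gamma_yxx = 1.209638, Gamma_yxy = 0.199475, Gamma_yyy = -0.126280; k1 = (1.000000, -0.500000, -0.601839, -0.978593)
  k2: at (x, y) = (-0.475000, -0.512500), (dx/dtau, dy/dtau) = (0.984954, -0.524465); Gamma_xxx = -0.193956, Gamma_xxy = -0.698477, Gamma_xyy = 0.404212, Gamma_yxx = 1.232798, Gamma_yxy = 0.193956, Gamma_yyy = -0.119269; k2 = (0.984954, -0.524465, -0.644650, -0.962788)
  k3: at (x, y) = (-0.475376, -0.513112), (dx/dtau, dy/dtau) = (0.983884, -0.524070); Gamma_xxx = -0.193686, Gamma_xxy = -0.698555, Gamma_xyy = 0.403533, Gamma_yxx = 1.233934, Gamma_yxy = 0.193686, Gamma_yyy = -0.118937; k3 = (0.983884, -0.524070, -0.643720, -0.962078)
  k4: at (x, y) = (-0.450806, -0.526203), (dx/dtau, dy/dtau) = (0.967814, -0.548104); Gamma_xxx = -0.187891, Gamma_xxy = -0.700089, Gamma_xyy = 0.389192, Gamma_yxx = 1.258292, Gamma_yxy = 0.187891, Gamma_yyy = -0.112055; k4 = (0.967814, -0.548104, -0.683672, -0.945595)
  Y <- Y + (h/6)(k1 + 2k2 + 2k3 + k4): x = -0.4508, y = -0.5262, dx/dtau = 0.9678, dy/dtau = -0.5481
step 2:
  k1: at (x, y) = (-0.450788, -0.526210), (dx/dtau, dy/dtau) = (0.967815, -0.548116); Gamma_xxx = -0.187888, Gamma_xxy = -0.700090, Gamma_xyy = 0.389185, Gamma_yxx = 1.258304, Gamma_yxy = 0.187888, Gamma_yyy = -0.112052; k1 = (0.967815, -0.548116, -0.683695, -0.945606)
  k2: at (x, y) = (-0.426592, -0.539913), (dx/dtau, dy/dtau) = (0.950722, -0.571756); Gamma_xxx = -0.181822, Gamma_xxy = -0.701414, Gamma_xyy = 0.374578, Gamma_yxx = 1.283904, Gamma_yxy = 0.181822, Gamma_yyy = -0.105310; k2 = (0.950722, -0.571756, -0.720658, -0.928389)
  k3: at (x, y) = (-0.427020, -0.540504), (dx/dtau, dy/dtau) = (0.949798, -0.571326); Gamma_xxx = -0.181561, Gamma_xxy = -0.701465, Gamma_xyy = 0.373957, Gamma_yxx = 1.285011, Gamma_yxy = 0.181561, Gamma_yyy = -0.105030; k3 = (0.949798, -0.571326, -0.719567, -0.927901)
  k4: at (x, y) = (-0.403298, -0.554776), (dx/dtau, dy/dtau) = (0.931836, -0.594511); Gamma_xxx = -0.175258, Gamma_xxy = -0.702541, Gamma_xyy = 0.359185, Gamma_yxx = 1.311794, Gamma_yxy = 0.175258, Gamma_yyy = -0.098509; k4 = (0.931836, -0.594511, -0.753169, -0.910056)
  Y <- Y + (h/6)(k1 + 2k2 + 2k3 + k4): x = -0.4033, y = -0.5548, dx/dtau = 0.9318, dy/dtau = -0.5945
step 3:
  k1: at (x, y) = (-0.403282, -0.554783), (dx/dtau, dy/dtau) = (0.931837, -0.594518); Gamma_xxx = -0.175255, Gamma_xxy = -0.702542, Gamma_xyy = 0.359178, Gamma_yxx = 1.311807, Gamma_yxy = 0.175255, Gamma_yyy = -0.098506; k1 = (0.931837, -0.594518, -0.753182, -0.910071)
  k2: at (x, y) = (-0.379986, -0.569646), (dx/dtau, dy/dtau) = (0.913007, -0.617270); Gamma_xxx = -0.168724, Gamma_xxy = -0.703365, Gamma_xyy = 0.344237, Gamma_yxx = 1.339818, Gamma_yxy = 0.168724, Gamma_yyy = -0.092215; k2 = (0.913007, -0.617270, -0.783310, -0.891537)
  k3: at (x, y) = (-0.380457, -0.570215), (dx/dtau, dy/dtau) = (0.912254, -0.616806); Gamma_xxx = -0.168475, Gamma_xxy = -0.703390, Gamma_xyy = 0.343674, Gamma_yxx = 1.340893, Gamma_yxy = 0.168475, Gamma_yyy = -0.091984; k3 = (0.912254, -0.616806, -0.782118, -0.891310)
  k4: at (x, y) = (-0.357669, -0.585623), (dx/dtau, dy/dtau) = (0.892731, -0.639084); Gamma_xxx = -0.161757, Gamma_xxy = -0.703929, Gamma_xyy = 0.328659, Gamma_yxx = 1.370063, Gamma_yxy = 0.161757, Gamma_yyy = -0.085992; k4 = (0.892731, -0.639084, -0.808543, -0.872201)
  Y <- Y + (h/6)(k1 + 2k2 + 2k3 + k4): x = -0.3577, y = -0.5856, dx/dtau = 0.8927, dy/dtau = -0.6391

Answer: x = -0.3577, y = -0.5856, dx/dtau = 0.8927, dy/dtau = -0.6391


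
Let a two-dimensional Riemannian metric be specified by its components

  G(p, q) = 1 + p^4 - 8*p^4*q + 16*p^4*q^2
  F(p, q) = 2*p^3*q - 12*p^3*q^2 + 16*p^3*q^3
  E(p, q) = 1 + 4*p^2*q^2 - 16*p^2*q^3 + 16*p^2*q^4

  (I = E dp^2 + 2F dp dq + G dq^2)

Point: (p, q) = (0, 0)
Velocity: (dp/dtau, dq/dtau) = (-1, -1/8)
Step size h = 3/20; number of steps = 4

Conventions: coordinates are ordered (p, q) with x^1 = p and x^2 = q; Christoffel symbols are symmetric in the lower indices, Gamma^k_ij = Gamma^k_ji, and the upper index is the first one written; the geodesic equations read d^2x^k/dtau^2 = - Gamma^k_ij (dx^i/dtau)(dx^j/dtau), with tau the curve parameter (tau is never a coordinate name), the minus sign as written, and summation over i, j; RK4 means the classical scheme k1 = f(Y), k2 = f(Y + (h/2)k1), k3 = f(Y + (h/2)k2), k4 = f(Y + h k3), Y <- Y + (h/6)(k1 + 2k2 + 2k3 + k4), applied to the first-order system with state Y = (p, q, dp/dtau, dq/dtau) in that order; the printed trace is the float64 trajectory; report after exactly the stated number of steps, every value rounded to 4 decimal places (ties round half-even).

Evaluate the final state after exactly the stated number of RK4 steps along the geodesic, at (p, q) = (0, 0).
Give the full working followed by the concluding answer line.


f(Y) = (dp/dtau, dq/dtau, -Gamma^p_ij Y'^i Y'^j, -Gamma^q_ij Y'^i Y'^j) with the Gammas evaluated at the stage position; h = 0.150000; intermediate values shown to 6 dp
step 0: p = 0.0000, q = 0.0000, dp/dtau = -1.0000, dq/dtau = -0.1250
step 1:
  k1: at (p, q) = (0.000000, 0.000000), (dp/dtau, dq/dtau) = (-1.000000, -0.125000); Gamma_ppp = 0.000000, Gamma_ppq = 0.000000, Gamma_pqq = 0.000000, Gamma_qpp = 0.000000, Gamma_qpq = 0.000000, Gamma_qqq = 0.000000; k1 = (-1.000000, -0.125000, 0.000000, 0.000000)
  k2: at (p, q) = (-0.075000, -0.009375), (dp/dtau, dq/dtau) = (-1.000000, -0.125000); Gamma_ppp = -0.000027, Gamma_ppq = -0.000223, Gamma_pqq = -0.000032, Gamma_qpp = -0.000111, Gamma_qpq = -0.000908, Gamma_qqq = -0.000131; k2 = (-1.000000, -0.125000, 0.000084, 0.000341)
  k3: at (p, q) = (-0.075000, -0.009375), (dp/dtau, dq/dtau) = (-0.999994, -0.124974); Gamma_ppp = -0.000027, Gamma_ppq = -0.000223, Gamma_pqq = -0.000032, Gamma_qpp = -0.000111, Gamma_qpq = -0.000908, Gamma_qqq = -0.000131; k3 = (-0.999994, -0.124974, 0.000084, 0.000341)
  k4: at (p, q) = (-0.149999, -0.018746), (dp/dtau, dq/dtau) = (-0.999987, -0.124949); Gamma_ppp = -0.000227, Gamma_ppq = -0.001880, Gamma_pqq = -0.000525, Gamma_qpp = -0.000940, Gamma_qpq = -0.007795, Gamma_qqq = -0.002175; k4 = (-0.999987, -0.124949, 0.000705, 0.002922)
  Y <- Y + (h/6)(k1 + 2k2 + 2k3 + k4): p = -0.1500, q = -0.0187, dp/dtau = -1.0000, dq/dtau = -0.1249
step 2:
  k1: at (p, q) = (-0.149999, -0.018747), (dp/dtau, dq/dtau) = (-0.999974, -0.124893); Gamma_ppp = -0.000227, Gamma_ppq = -0.001881, Gamma_pqq = -0.000525, Gamma_qpp = -0.000940, Gamma_qpq = -0.007795, Gamma_qqq = -0.002175; k1 = (-0.999974, -0.124893, 0.000705, 0.002921)
  k2: at (p, q) = (-0.224997, -0.028114), (dp/dtau, dq/dtau) = (-0.999921, -0.124674); Gamma_ppp = -0.000791, Gamma_ppq = -0.006667, Gamma_pqq = -0.002697, Gamma_qpp = -0.003334, Gamma_qpq = -0.028098, Gamma_qqq = -0.011366; k2 = (-0.999921, -0.124674, 0.002495, 0.010515)
  k3: at (p, q) = (-0.224993, -0.028098), (dp/dtau, dq/dtau) = (-0.999787, -0.124104); Gamma_ppp = -0.000790, Gamma_ppq = -0.006662, Gamma_pqq = -0.002695, Gamma_qpp = -0.003331, Gamma_qpq = -0.028093, Gamma_qqq = -0.011364; k3 = (-0.999787, -0.124104, 0.002484, 0.010476)
  k4: at (p, q) = (-0.299967, -0.037363), (dp/dtau, dq/dtau) = (-0.999601, -0.123321); Gamma_ppp = -0.001913, Gamma_ppq = -0.016427, Gamma_pqq = -0.008574, Gamma_qpp = -0.008214, Gamma_qpq = -0.070528, Gamma_qqq = -0.036811; k4 = (-0.999601, -0.123321, 0.006092, 0.026155)
  Y <- Y + (h/6)(k1 + 2k2 + 2k3 + k4): p = -0.3000, q = -0.0374, dp/dtau = -0.9996, dq/dtau = -0.1231
step 3:
  k1: at (p, q) = (-0.299974, -0.037392), (dp/dtau, dq/dtau) = (-0.999555, -0.123116); Gamma_ppp = -0.001916, Gamma_ppq = -0.016443, Gamma_pqq = -0.008582, Gamma_qpp = -0.008222, Gamma_qpq = -0.070547, Gamma_qqq = -0.036818; k1 = (-0.999555, -0.123116, 0.006092, 0.026136)
  k2: at (p, q) = (-0.374941, -0.046625), (dp/dtau, dq/dtau) = (-0.999098, -0.121156); Gamma_ppp = -0.003786, Gamma_ppq = -0.033042, Gamma_pqq = -0.020883, Gamma_qpp = -0.016521, Gamma_qpq = -0.144185, Gamma_qqq = -0.091126; k2 = (-0.999098, -0.121156, 0.012085, 0.052735)
  k3: at (p, q) = (-0.374907, -0.046478), (dp/dtau, dq/dtau) = (-0.998649, -0.119161); Gamma_ppp = -0.003760, Gamma_ppq = -0.032908, Gamma_pqq = -0.020806, Gamma_qpp = -0.016454, Gamma_qpq = -0.144009, Gamma_qqq = -0.091052; k3 = (-0.998649, -0.119161, 0.011877, 0.051977)
  k4: at (p, q) = (-0.449771, -0.055266), (dp/dtau, dq/dtau) = (-0.997774, -0.115320); Gamma_ppp = -0.006369, Gamma_ppq = -0.056991, Gamma_pqq = -0.041984, Gamma_qpp = -0.028495, Gamma_qpq = -0.254985, Gamma_qqq = -0.187844; k4 = (-0.997774, -0.115320, 0.020014, 0.089545)
  Y <- Y + (h/6)(k1 + 2k2 + 2k3 + k4): p = -0.4498, q = -0.0554, dp/dtau = -0.9977, dq/dtau = -0.1150
step 4:
  k1: at (p, q) = (-0.449795, -0.055368), (dp/dtau, dq/dtau) = (-0.997704, -0.114989); Gamma_ppp = -0.006395, Gamma_ppq = -0.057128, Gamma_pqq = -0.042074, Gamma_qpp = -0.028564, Gamma_qpq = -0.255180, Gamma_qqq = -0.187935; k1 = (-0.997704, -0.114989, 0.020030, 0.089469)
  k2: at (p, q) = (-0.524623, -0.063993), (dp/dtau, dq/dtau) = (-0.996202, -0.108279); Gamma_ppp = -0.009717, Gamma_ppq = -0.088700, Gamma_pqq = -0.074101, Gamma_qpp = -0.044350, Gamma_qpq = -0.404845, Gamma_qqq = -0.338210; k2 = (-0.996202, -0.108279, 0.029648, 0.135318)
  k3: at (p, q) = (-0.524510, -0.063489), (dp/dtau, dq/dtau) = (-0.995481, -0.104840); Gamma_ppp = -0.009551, Gamma_ppq = -0.087791, Gamma_pqq = -0.073443, Gamma_qpp = -0.043896, Gamma_qpq = -0.403499, Gamma_qqq = -0.337554; k3 = (-0.995481, -0.104840, 0.028597, 0.131433)
  k4: at (p, q) = (-0.599117, -0.071094), (dp/dtau, dq/dtau) = (-0.993415, -0.095274); Gamma_ppp = -0.012931, Gamma_ppq = -0.122540, Gamma_pqq = -0.114321, Gamma_qpp = -0.061270, Gamma_qpq = -0.580601, Gamma_qqq = -0.541660; k4 = (-0.993415, -0.095274, 0.036995, 0.175286)
  Y <- Y + (h/6)(k1 + 2k2 + 2k3 + k4): p = -0.5992, q = -0.0713, dp/dtau = -0.9934, dq/dtau = -0.0950

Answer: p = -0.5992, q = -0.0713, dp/dtau = -0.9934, dq/dtau = -0.0950


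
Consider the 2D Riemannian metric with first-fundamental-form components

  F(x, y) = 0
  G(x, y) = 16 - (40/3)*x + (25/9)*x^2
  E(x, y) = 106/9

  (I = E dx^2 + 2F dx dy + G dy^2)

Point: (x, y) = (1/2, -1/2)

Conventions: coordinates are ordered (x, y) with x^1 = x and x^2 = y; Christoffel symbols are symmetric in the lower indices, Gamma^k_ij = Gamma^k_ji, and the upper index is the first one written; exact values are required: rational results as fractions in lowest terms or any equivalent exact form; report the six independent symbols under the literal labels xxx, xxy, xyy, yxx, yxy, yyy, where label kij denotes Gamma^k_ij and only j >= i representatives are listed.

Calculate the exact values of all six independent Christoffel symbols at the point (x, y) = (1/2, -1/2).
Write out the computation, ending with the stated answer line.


E = 106/9, F = 0, G = 361/36 at the point
E_x = 0, E_y = 0, F_x = 0, F_y = 0, G_x = -95/9, G_y = 0
EG - F^2 = 19133/162;  g^inv = (162/19133) * [[361/36, 0], [0, 106/9]]
first-kind symbols [ij,l] = (1/2)(d_i g_jl + d_j g_il - d_l g_ij): [xx,x] = E_x/2 = 0, [xx,y] = F_x - E_y/2 = 0, [xy,x] = E_y/2 = 0, [xy,y] = G_x/2 = -95/18, [yy,x] = F_y - G_x/2 = 95/18, [yy,y] = G_y/2 = 0
Gamma^x_ij = (G*[ij,x] - F*[ij,y])/(EG - F^2), Gamma^y_ij = (E*[ij,y] - F*[ij,x])/(EG - F^2)

Answer: Gamma_xxx = 0, Gamma_xxy = 0, Gamma_xyy = 95/212, Gamma_yxx = 0, Gamma_yxy = -10/19, Gamma_yyy = 0


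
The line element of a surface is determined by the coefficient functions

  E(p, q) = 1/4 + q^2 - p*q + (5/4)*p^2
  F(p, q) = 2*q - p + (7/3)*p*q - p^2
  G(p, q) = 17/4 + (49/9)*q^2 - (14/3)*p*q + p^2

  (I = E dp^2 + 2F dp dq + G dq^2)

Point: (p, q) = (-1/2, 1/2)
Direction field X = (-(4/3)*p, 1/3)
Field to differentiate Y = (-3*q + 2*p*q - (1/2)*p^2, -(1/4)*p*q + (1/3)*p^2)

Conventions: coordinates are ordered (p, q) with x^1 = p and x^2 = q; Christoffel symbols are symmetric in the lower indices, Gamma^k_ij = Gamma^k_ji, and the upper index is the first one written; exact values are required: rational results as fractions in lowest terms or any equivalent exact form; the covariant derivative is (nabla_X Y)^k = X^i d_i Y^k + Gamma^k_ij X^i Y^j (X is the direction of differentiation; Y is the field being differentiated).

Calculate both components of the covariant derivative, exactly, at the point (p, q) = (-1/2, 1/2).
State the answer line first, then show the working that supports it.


Answer: (nabla_X Y)^p = 11173/21843, (nabla_X Y)^q = -14923/58248

E = 17/16, F = 2/3, G = 253/36 at the point
E_p = -7/4, E_q = 3/2, F_p = 7/6, F_q = 5/6, G_p = -10/3, G_q = 70/9
EG - F^2 = 4045/576;  g^inv = (576/4045) * [[253/36, -2/3], [-2/3, 17/16]]
first-kind symbols [ij,l] = (1/2)(d_i g_jl + d_j g_il - d_l g_ij): [pp,p] = E_p/2 = -7/8, [pp,q] = F_p - E_q/2 = 5/12, [pq,p] = E_q/2 = 3/4, [pq,q] = G_p/2 = -5/3, [qq,p] = F_q - G_p/2 = 5/2, [qq,q] = G_q/2 = 35/9
Gamma^p_ij = (G*[ij,p] - F*[ij,q])/(EG - F^2), Gamma^q_ij = (E*[ij,q] - F*[ij,p])/(EG - F^2)
Gamma_ppp = -3702/4045, Gamma_ppq = 3676/4045, Gamma_pqq = 5176/2427, Gamma_qpp = 591/4045, Gamma_qpq = -1308/4045, Gamma_qqq = 284/809
X = (2/3, 1/3), Y = (-17/8, 7/48) at the point


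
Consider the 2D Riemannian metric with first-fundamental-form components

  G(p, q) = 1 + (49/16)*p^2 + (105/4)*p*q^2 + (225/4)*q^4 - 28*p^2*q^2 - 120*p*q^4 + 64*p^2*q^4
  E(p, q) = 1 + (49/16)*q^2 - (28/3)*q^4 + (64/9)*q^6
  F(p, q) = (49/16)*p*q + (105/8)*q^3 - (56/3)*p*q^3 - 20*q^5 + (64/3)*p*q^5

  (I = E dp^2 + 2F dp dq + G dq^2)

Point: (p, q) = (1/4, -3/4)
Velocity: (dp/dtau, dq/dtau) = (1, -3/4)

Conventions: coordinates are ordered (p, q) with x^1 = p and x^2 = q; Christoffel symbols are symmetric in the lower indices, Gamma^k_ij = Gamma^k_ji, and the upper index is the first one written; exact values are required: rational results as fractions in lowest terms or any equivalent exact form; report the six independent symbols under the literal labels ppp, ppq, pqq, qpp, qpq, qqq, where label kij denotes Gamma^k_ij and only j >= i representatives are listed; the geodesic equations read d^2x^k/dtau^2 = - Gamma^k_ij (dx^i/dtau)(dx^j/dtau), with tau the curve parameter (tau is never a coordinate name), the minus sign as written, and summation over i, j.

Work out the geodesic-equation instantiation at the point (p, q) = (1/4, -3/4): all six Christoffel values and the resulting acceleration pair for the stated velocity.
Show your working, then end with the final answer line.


E = 265/256, F = -339/512, G = 13793/1024 at the point
E_p = 0, E_q = 33/32, F_p = 33/64, F_q = -1045/128, G_p = -1243/64, G_q = -3729/64
EG - F^2 = 13829/1024;  g^inv = (1024/13829) * [[13793/1024, 339/512], [339/512, 265/256]]
first-kind symbols [ij,l] = (1/2)(d_i g_jl + d_j g_il - d_l g_ij): [pp,p] = E_p/2 = 0, [pp,q] = F_p - E_q/2 = 0, [pq,p] = E_q/2 = 33/64, [pq,q] = G_p/2 = -1243/128, [qq,p] = F_q - G_p/2 = 99/64, [qq,q] = G_q/2 = -3729/128
Gamma^p_ij = (G*[ij,p] - F*[ij,q])/(EG - F^2), Gamma^q_ij = (E*[ij,q] - F*[ij,p])/(EG - F^2)
Gamma_ppp = 0, Gamma_ppq = 528/13829, Gamma_pqq = 1584/13829, Gamma_qpp = 0, Gamma_qpq = -9944/13829, Gamma_qqq = -29832/13829
d^2p/dtau^2 = -(Gamma_ppp*(1)^2 + 2*Gamma_ppq*(1)*(-3/4) + Gamma_pqq*(-3/4)^2) = -99/13829
d^2q/dtau^2 = -(Gamma_qpp*(1)^2 + 2*Gamma_qpq*(1)*(-3/4) + Gamma_qqq*(-3/4)^2) = 3729/27658

Answer: Gamma_ppp = 0, Gamma_ppq = 528/13829, Gamma_pqq = 1584/13829, Gamma_qpp = 0, Gamma_qpq = -9944/13829, Gamma_qqq = -29832/13829; accelerations (d^2p/dtau^2, d^2q/dtau^2) = (-99/13829, 3729/27658)


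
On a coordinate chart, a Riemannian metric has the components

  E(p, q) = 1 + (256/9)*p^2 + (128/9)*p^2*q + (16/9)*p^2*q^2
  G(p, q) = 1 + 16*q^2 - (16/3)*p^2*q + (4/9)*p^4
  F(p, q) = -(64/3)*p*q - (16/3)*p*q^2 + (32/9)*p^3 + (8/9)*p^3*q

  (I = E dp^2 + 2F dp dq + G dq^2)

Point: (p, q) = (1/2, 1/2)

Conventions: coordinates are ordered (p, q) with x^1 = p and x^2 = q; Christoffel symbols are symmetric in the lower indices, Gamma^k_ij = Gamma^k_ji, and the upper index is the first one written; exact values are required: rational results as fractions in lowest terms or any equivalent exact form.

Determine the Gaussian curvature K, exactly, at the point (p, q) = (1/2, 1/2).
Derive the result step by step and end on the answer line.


E = 10, F = -11/2, G = 157/36, EG - F^2 = 481/36 at the point
E_p = 36, E_q = 4, F_p = -9, F_q = -119/9, G_p = -22/9, G_q = 44/3
E_qq = 8/9, F_pq = -26, G_pp = -4
Compute both Brioschi determinants and normalise by (EG - F^2)^2.
M1 = [[-E_qq/2 + F_pq - G_pp/2, E_p/2, F_p - E_q/2], [F_q - G_p/2, E, F], [G_q/2, F, G]] = [[-220/9, 18, -11], [-12, 10, -11/2], [22/3, -11/2, 157/36]]; det M1 = -2425/81
M2 = [[0, E_q/2, G_p/2], [E_q/2, E, F], [G_p/2, F, G]] = [[0, 2, -11/9], [2, 10, -11/2], [-11/9, -11/2, 157/36]]; det M2 = -445/81
det M1 - det M2 = -220/9; K = -220/9 / (481/36)^2 = -31680/231361

Answer: K = -31680/231361


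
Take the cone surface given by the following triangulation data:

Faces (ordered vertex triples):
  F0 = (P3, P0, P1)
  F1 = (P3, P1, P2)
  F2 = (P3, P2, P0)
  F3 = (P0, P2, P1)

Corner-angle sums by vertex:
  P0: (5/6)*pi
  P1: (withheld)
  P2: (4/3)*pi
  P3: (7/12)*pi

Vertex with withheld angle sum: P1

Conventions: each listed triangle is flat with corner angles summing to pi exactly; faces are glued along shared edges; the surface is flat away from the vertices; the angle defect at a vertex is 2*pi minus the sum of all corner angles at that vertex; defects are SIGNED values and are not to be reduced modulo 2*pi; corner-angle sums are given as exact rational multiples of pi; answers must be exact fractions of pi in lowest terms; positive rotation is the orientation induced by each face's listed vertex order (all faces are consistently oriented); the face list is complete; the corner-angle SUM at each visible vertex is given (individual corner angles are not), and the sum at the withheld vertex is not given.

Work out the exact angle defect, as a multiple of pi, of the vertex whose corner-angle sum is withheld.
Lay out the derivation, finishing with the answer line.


V = 4, E = 6, F = 4; chi = V - E + F = 2
Gauss-Bonnet: total defect = 2*pi*chi = 4*pi; visible defects sum to (13/4)*pi

Answer: defect(P1) = (3/4)*pi


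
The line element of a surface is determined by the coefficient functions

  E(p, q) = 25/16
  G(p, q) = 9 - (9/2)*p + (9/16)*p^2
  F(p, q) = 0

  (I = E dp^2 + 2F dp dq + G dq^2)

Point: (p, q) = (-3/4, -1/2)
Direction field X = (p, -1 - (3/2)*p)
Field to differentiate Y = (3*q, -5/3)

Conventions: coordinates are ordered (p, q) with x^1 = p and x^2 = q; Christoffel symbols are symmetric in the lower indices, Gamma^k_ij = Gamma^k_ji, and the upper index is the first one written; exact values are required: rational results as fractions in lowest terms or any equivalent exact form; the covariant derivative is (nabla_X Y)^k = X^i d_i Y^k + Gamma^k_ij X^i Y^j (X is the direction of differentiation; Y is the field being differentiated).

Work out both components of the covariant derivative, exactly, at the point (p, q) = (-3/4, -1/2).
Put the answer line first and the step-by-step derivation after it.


Answer: (nabla_X Y)^p = 3/160, (nabla_X Y)^q = -17/76

E = 25/16, F = 0, G = 3249/256 at the point
E_p = 0, E_q = 0, F_p = 0, F_q = 0, G_p = -171/32, G_q = 0
EG - F^2 = 81225/4096;  g^inv = (4096/81225) * [[3249/256, 0], [0, 25/16]]
first-kind symbols [ij,l] = (1/2)(d_i g_jl + d_j g_il - d_l g_ij): [pp,p] = E_p/2 = 0, [pp,q] = F_p - E_q/2 = 0, [pq,p] = E_q/2 = 0, [pq,q] = G_p/2 = -171/64, [qq,p] = F_q - G_p/2 = 171/64, [qq,q] = G_q/2 = 0
Gamma^p_ij = (G*[ij,p] - F*[ij,q])/(EG - F^2), Gamma^q_ij = (E*[ij,q] - F*[ij,p])/(EG - F^2)
Gamma_ppp = 0, Gamma_ppq = 0, Gamma_pqq = 171/100, Gamma_qpp = 0, Gamma_qpq = -4/19, Gamma_qqq = 0
X = (-3/4, 1/8), Y = (-3/2, -5/3) at the point


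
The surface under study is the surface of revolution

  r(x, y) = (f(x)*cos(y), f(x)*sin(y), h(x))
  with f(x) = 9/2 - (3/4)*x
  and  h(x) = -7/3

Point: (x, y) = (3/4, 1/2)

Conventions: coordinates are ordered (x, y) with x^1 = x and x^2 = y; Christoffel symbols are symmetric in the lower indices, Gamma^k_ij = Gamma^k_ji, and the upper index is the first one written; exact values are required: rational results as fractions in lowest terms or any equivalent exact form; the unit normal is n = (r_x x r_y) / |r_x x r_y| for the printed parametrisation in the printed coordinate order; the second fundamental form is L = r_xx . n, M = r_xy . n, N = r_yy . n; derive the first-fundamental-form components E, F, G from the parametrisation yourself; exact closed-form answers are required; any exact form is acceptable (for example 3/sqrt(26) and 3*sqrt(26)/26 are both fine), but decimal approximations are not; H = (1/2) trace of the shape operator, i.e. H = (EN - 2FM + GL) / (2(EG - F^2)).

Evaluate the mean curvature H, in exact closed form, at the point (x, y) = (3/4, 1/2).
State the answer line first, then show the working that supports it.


Answer: H = 0

f = 63/16, f' = -3/4, f'' = 0, h' = 0, h'' = 0
E = 9/16, F = 0, G = 3969/256; answer radicand W^2 = 9/16
unnormalised second-form numerators: l = 0, m = 0, n = 0; L = l/sqrt(9/16), and similarly M = m/sqrt(W^2), N = n/sqrt(W^2)
H = (E*n - 2*F*m + G*l) / (2*(EG - F^2)*sqrt(W^2)); E*n - 2*F*m + G*l = 0, EG - F^2 = 35721/4096, so H = (0)/sqrt(9/16)


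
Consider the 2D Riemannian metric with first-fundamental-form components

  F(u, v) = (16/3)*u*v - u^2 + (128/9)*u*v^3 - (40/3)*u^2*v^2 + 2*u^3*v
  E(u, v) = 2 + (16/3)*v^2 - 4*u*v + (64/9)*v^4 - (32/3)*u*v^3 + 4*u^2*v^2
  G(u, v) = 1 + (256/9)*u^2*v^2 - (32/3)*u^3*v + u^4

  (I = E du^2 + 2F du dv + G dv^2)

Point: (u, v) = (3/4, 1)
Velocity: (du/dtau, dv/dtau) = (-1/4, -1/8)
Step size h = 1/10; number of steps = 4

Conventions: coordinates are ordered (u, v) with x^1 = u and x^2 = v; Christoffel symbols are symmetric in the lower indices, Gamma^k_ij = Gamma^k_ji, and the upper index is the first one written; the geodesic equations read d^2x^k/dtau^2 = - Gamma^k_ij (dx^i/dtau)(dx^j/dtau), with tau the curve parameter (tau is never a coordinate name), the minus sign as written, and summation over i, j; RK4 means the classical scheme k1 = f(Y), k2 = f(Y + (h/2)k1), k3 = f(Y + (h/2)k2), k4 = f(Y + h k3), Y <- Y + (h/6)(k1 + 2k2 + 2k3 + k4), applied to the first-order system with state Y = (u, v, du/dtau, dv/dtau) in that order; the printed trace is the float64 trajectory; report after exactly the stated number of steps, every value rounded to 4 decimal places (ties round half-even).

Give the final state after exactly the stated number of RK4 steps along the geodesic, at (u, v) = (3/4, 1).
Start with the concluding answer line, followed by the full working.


Answer: u = 0.6480, v = 0.9470, du/dtau = -0.2609, dv/dtau = -0.1408

f(Y) = (du/dtau, dv/dtau, -Gamma^u_ij Y'^i Y'^j, -Gamma^v_ij Y'^i Y'^j) with the Gammas evaluated at the stage position; h = 0.100000; intermediate values shown to 6 dp
step 0: u = 0.7500, v = 1.0000, du/dtau = -0.2500, dv/dtau = -0.1250
step 1:
  k1: at (u, v) = (0.750000, 1.000000), (du/dtau, dv/dtau) = (-0.250000, -0.125000); Gamma_uuu = -0.247466, Gamma_uuv = 0.474309, Gamma_uvv = 0.494931, Gamma_vuu = -0.392614, Gamma_vuv = 0.752510, Gamma_vvv = 0.785227; k1 = (-0.250000, -0.125000, -0.021911, -0.034763)
  k2: at (u, v) = (0.737500, 0.993750), (du/dtau, dv/dtau) = (-0.251096, -0.126738); Gamma_uuu = -0.253113, Gamma_uuv = 0.487124, Gamma_uvv = 0.500920, Gamma_vuu = -0.392907, Gamma_vuv = 0.756160, Gamma_vvv = 0.777576; k2 = (-0.251096, -0.126738, -0.023091, -0.035845)
  k3: at (u, v) = (0.737445, 0.993663), (du/dtau, dv/dtau) = (-0.251155, -0.126792); Gamma_uuu = -0.253135, Gamma_uuv = 0.487162, Gamma_uvv = 0.500969, Gamma_vuu = -0.392916, Gamma_vuv = 0.756174, Gamma_vvv = 0.777605; k3 = (-0.251155, -0.126792, -0.023113, -0.035876)
  k4: at (u, v) = (0.724885, 0.987321), (du/dtau, dv/dtau) = (-0.252311, -0.128588); Gamma_uuu = -0.258916, Gamma_uuv = 0.500348, Gamma_uvv = 0.506919, Gamma_vuu = -0.393085, Gamma_vuv = 0.759626, Gamma_vvv = 0.769601; k4 = (-0.252311, -0.128588, -0.024366, -0.036992)
  Y <- Y + (h/6)(k1 + 2k2 + 2k3 + k4): u = 0.7249, v = 0.9873, du/dtau = -0.2523, dv/dtau = -0.1286
step 2:
  k1: at (u, v) = (0.724886, 0.987323), (du/dtau, dv/dtau) = (-0.252311, -0.128587); Gamma_uuu = -0.258915, Gamma_uuv = 0.500346, Gamma_uvv = 0.506917, Gamma_vuu = -0.393085, Gamma_vuv = 0.759625, Gamma_vvv = 0.769601; k1 = (-0.252311, -0.128587, -0.024365, -0.036991)
  k2: at (u, v) = (0.712271, 0.980893), (du/dtau, dv/dtau) = (-0.253530, -0.130436); Gamma_uuu = -0.264828, Gamma_uuv = 0.513905, Gamma_uvv = 0.512810, Gamma_vuu = -0.393120, Gamma_vuv = 0.762857, Gamma_vvv = 0.761232; k2 = (-0.253530, -0.130436, -0.025691, -0.038137)
  k3: at (u, v) = (0.712210, 0.980801), (du/dtau, dv/dtau) = (-0.253596, -0.130493); Gamma_uuu = -0.264853, Gamma_uuv = 0.513952, Gamma_uvv = 0.512863, Gamma_vuu = -0.393128, Gamma_vuv = 0.762871, Gamma_vvv = 0.761255; k3 = (-0.253596, -0.130493, -0.025716, -0.038171)
  k4: at (u, v) = (0.699527, 0.974273), (du/dtau, dv/dtau) = (-0.254883, -0.132404); Gamma_uuu = -0.270904, Gamma_uuv = 0.527903, Gamma_uvv = 0.518691, Gamma_vuu = -0.393018, Gamma_vuv = 0.765862, Gamma_vvv = 0.752498; k4 = (-0.254883, -0.132404, -0.027124, -0.039351)
  Y <- Y + (h/6)(k1 + 2k2 + 2k3 + k4): u = 0.6995, v = 0.9743, du/dtau = -0.2549, dv/dtau = -0.1324
step 3:
  k1: at (u, v) = (0.699529, 0.974275), (du/dtau, dv/dtau) = (-0.254883, -0.132403); Gamma_uuu = -0.270903, Gamma_uuv = 0.527901, Gamma_uvv = 0.518689, Gamma_vuu = -0.393018, Gamma_vuv = 0.765862, Gamma_vvv = 0.752498; k1 = (-0.254883, -0.132403, -0.027124, -0.039350)
  k2: at (u, v) = (0.686785, 0.967655), (du/dtau, dv/dtau) = (-0.256239, -0.134370); Gamma_uuu = -0.277089, Gamma_uuv = 0.542243, Gamma_uvv = 0.524431, Gamma_vuu = -0.392753, Gamma_vuv = 0.768588, Gamma_vvv = 0.743342; k2 = (-0.256239, -0.134370, -0.028615, -0.040560)
  k3: at (u, v) = (0.686717, 0.967557), (du/dtau, dv/dtau) = (-0.256314, -0.134431); Gamma_uuu = -0.277119, Gamma_uuv = 0.542300, Gamma_uvv = 0.524489, Gamma_vuu = -0.392760, Gamma_vuv = 0.768601, Gamma_vvv = 0.743357; k3 = (-0.256314, -0.134431, -0.028644, -0.040597)
  k4: at (u, v) = (0.673898, 0.960832), (du/dtau, dv/dtau) = (-0.257748, -0.136462); Gamma_uuu = -0.283446, Gamma_uuv = 0.557056, Gamma_uvv = 0.530134, Gamma_vuu = -0.392326, Gamma_vuv = 0.771037, Gamma_vvv = 0.733774; k4 = (-0.257748, -0.136462, -0.030228, -0.041840)
  Y <- Y + (h/6)(k1 + 2k2 + 2k3 + k4): u = 0.6739, v = 0.9608, du/dtau = -0.2577, dv/dtau = -0.1365
step 4:
  k1: at (u, v) = (0.673900, 0.960834), (du/dtau, dv/dtau) = (-0.257748, -0.136461); Gamma_uuu = -0.283445, Gamma_uuv = 0.557053, Gamma_uvv = 0.530133, Gamma_vuu = -0.392326, Gamma_vuv = 0.771037, Gamma_vvv = 0.733775; k1 = (-0.257748, -0.136461, -0.030228, -0.041839)
  k2: at (u, v) = (0.661013, 0.954011), (du/dtau, dv/dtau) = (-0.259259, -0.138553); Gamma_uuu = -0.289909, Gamma_uuv = 0.572219, Gamma_uvv = 0.535657, Gamma_vuu = -0.391711, Gamma_vuv = 0.773156, Gamma_vvv = 0.723755; k2 = (-0.259259, -0.138553, -0.031906, -0.043110)
  k3: at (u, v) = (0.660937, 0.953906), (du/dtau, dv/dtau) = (-0.259343, -0.138617); Gamma_uuu = -0.289944, Gamma_uuv = 0.572288, Gamma_uvv = 0.535719, Gamma_vuu = -0.391716, Gamma_vuv = 0.773166, Gamma_vvv = 0.723759; k3 = (-0.259343, -0.138617, -0.031939, -0.043150)
  k4: at (u, v) = (0.647966, 0.946972), (du/dtau, dv/dtau) = (-0.260942, -0.140776); Gamma_uuu = -0.296551, Gamma_uuv = 0.587888, Gamma_uvv = 0.541107, Gamma_vuu = -0.390905, Gamma_vuv = 0.774937, Gamma_vvv = 0.713272; k4 = (-0.260942, -0.140776, -0.033723, -0.044452)
  Y <- Y + (h/6)(k1 + 2k2 + 2k3 + k4): u = 0.6480, v = 0.9470, du/dtau = -0.2609, dv/dtau = -0.1408


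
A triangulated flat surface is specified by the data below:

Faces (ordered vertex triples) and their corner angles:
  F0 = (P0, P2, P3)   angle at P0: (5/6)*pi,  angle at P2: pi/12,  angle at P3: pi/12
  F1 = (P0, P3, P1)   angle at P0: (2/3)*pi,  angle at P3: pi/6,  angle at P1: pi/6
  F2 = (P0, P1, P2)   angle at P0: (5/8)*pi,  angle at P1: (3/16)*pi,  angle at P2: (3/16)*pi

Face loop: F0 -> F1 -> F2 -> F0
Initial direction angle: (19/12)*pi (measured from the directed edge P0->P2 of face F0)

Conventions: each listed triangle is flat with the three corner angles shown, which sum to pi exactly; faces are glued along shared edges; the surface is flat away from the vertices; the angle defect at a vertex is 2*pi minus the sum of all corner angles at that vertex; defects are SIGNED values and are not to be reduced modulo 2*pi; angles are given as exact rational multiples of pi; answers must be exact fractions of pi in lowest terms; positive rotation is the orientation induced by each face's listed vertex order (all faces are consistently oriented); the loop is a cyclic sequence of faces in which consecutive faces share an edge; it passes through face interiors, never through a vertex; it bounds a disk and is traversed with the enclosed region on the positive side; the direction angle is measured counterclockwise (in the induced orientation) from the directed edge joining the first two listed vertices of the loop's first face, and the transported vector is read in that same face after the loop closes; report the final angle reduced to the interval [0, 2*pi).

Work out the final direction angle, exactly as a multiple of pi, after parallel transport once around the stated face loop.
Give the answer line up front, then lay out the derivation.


Answer: final direction angle = (35/24)*pi

enclosed vertex P0: corner angles sum to (17/8)*pi, defect = 2*pi - (17/8)*pi = -pi/8
summing the enclosed defects onto the initial angle, mod 2*pi in the induced orientation:
final angle = (19/12)*pi - pi/8 = (35/24)*pi (mod 2*pi)


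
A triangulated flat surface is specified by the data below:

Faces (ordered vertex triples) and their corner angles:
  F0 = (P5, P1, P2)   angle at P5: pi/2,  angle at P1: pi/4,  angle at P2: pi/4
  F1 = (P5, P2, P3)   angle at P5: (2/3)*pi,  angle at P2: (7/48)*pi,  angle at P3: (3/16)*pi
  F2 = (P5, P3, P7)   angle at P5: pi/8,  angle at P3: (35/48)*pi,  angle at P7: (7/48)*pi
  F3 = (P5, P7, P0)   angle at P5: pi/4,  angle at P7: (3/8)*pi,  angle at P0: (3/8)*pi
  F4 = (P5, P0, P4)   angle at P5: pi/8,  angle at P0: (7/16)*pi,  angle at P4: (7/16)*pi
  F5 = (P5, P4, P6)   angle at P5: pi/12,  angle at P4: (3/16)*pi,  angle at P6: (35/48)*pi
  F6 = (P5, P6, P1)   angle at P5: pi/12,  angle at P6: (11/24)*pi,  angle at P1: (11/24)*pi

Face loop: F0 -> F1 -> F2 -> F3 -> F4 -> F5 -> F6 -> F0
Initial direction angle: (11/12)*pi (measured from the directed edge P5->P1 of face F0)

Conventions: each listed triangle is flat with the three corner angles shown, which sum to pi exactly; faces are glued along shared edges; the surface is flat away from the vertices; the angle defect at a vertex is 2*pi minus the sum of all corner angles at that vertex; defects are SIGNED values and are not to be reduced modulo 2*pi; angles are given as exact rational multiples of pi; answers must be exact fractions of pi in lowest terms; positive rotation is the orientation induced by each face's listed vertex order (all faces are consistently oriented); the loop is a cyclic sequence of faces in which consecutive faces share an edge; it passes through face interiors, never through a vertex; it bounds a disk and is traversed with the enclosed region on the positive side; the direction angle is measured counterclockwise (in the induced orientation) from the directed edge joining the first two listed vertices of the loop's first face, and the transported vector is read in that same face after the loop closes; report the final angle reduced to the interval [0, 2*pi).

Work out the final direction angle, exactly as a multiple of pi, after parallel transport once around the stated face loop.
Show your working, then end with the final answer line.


enclosed vertex P5: corner angles sum to (11/6)*pi, defect = 2*pi - (11/6)*pi = pi/6
the rotation equals the total enclosed defect, so the final angle is initial + defects (mod 2*pi)
final angle = (11/12)*pi + pi/6 = (13/12)*pi (mod 2*pi)

Answer: final direction angle = (13/12)*pi


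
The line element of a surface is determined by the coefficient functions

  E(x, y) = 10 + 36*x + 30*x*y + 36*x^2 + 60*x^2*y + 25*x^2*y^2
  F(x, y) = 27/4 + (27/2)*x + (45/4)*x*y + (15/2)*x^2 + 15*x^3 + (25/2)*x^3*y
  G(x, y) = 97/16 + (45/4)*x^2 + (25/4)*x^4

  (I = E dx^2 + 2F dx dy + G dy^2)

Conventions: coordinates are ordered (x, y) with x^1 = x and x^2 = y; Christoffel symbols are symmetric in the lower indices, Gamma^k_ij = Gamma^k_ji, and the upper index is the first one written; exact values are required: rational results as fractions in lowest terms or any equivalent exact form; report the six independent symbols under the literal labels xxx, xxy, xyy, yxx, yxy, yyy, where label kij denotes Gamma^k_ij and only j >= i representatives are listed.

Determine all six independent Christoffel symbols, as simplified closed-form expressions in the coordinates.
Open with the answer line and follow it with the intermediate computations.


Answer: Gamma_xxx = (400*x*y^2 + 960*x*y + 576*x + 240*y + 288)/(100*x^4 + 400*x^2*y^2 + 960*x^2*y + 756*x^2 + 480*x*y + 576*x + 241), Gamma_xxy = (400*x^2*y + 480*x^2 + 240*x)/(100*x^4 + 400*x^2*y^2 + 960*x^2*y + 756*x^2 + 480*x*y + 576*x + 241), Gamma_xyy = 0, Gamma_yxx = (200*x^2*y + 240*x^2 + 180*y + 216)/(100*x^4 + 400*x^2*y^2 + 960*x^2*y + 756*x^2 + 480*x*y + 576*x + 241), Gamma_yxy = (200*x^3 + 180*x)/(100*x^4 + 400*x^2*y^2 + 960*x^2*y + 756*x^2 + 480*x*y + 576*x + 241), Gamma_yyy = 0

E = 10 + 36*x + 30*x*y + 36*x^2 + 60*x^2*y + 25*x^2*y^2; F = 27/4 + (27/2)*x + (45/4)*x*y + (15/2)*x^2 + 15*x^3 + (25/2)*x^3*y; G = 97/16 + (45/4)*x^2 + (25/4)*x^4
Gamma^k_ij = (1/2) g^{kl} (d_i g_jl + d_j g_il - d_l g_ij), with g^inv = (1/(EG-F^2)) [[G, -F], [-F, E]]
first partials: E_x = 36 + 30*y + 72*x + 120*x*y + 50*x*y^2, E_y = 30*x + 60*x^2 + 50*x^2*y, F_x = 27/2 + (45/4)*y + 15*x + 45*x^2 + (75/2)*x^2*y, F_y = (45/4)*x + (25/2)*x^3, G_x = (45/2)*x + 25*x^3, G_y = 0
D = EG - F^2 = 241/16 + 36*x + 30*x*y + (189/4)*x^2 + 60*x^2*y + 25*x^2*y^2 + (25/4)*x^4
expanded: Gamma^x_xx = (G E_x - 2F F_x + F E_y)/(2D), Gamma^x_xy = (G E_y - F G_x)/(2D), Gamma^x_yy = (2G F_y - G G_x - F G_y)/(2D), Gamma^y_xx = (2E F_x - E E_y - F E_x)/(2D), Gamma^y_xy = (E G_x - F E_y)/(2D), Gamma^y_yy = (E G_y - 2F F_y + F G_x)/(2D); substitute and cancel common factors


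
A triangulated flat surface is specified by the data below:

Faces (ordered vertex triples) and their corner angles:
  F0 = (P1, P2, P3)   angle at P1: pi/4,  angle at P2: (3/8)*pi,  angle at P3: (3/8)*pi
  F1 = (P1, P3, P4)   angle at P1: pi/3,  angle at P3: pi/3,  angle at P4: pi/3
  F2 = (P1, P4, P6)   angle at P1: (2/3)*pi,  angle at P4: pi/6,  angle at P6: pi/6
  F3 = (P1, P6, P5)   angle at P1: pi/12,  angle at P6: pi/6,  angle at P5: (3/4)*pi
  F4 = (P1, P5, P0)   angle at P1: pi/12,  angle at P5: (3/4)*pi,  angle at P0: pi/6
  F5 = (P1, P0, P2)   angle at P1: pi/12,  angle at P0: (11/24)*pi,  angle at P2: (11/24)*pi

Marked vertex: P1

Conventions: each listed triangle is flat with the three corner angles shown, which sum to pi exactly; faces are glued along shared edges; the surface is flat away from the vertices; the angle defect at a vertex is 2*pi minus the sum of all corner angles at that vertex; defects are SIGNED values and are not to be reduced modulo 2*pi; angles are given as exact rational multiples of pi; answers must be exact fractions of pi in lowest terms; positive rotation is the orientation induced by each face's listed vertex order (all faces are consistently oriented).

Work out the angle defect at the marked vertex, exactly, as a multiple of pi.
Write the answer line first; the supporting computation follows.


Answer: defect(P1) = pi/2

Sum of corner angles at P1: (3/2)*pi
defect = 2*pi - (3/2)*pi


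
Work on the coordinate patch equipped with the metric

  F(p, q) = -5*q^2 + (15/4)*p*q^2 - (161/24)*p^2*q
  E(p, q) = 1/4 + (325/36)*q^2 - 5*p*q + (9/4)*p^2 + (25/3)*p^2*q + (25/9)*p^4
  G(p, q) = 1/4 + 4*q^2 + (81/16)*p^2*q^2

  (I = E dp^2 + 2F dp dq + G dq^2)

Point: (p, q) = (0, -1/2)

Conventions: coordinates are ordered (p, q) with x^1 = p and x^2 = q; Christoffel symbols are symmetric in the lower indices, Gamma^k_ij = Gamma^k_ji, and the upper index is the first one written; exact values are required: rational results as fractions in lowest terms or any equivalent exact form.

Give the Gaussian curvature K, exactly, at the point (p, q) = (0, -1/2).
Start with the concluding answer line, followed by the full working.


Answer: K = -106457/32761

E = 361/144, F = -5/4, G = 5/4, EG - F^2 = 905/576 at the point
E_p = 5/2, E_q = -325/36, F_p = 15/16, F_q = 5, G_p = 0, G_q = -4
E_qq = 325/18, F_pq = -15/4, G_pp = 81/32
K follows from Brioschi's formula, (det M1 - det M2)/(EG - F^2)^2.
M1 = [[-E_qq/2 + F_pq - G_pp/2, E_p/2, F_p - E_q/2], [F_q - G_p/2, E, F], [G_q/2, F, G]] = [[-8089/576, 5/4, 785/144], [5, 361/144, -5/4], [-2, -5/4, 5/4]]; det M1 = -11111425/331776
M2 = [[0, E_q/2, G_p/2], [E_q/2, E, F], [G_p/2, F, G]] = [[0, -325/72, 0], [-325/72, 361/144, -5/4], [0, -5/4, 5/4]]; det M2 = -528125/20736
det M1 - det M2 = -2661425/331776; K = -2661425/331776 / (905/576)^2 = -106457/32761


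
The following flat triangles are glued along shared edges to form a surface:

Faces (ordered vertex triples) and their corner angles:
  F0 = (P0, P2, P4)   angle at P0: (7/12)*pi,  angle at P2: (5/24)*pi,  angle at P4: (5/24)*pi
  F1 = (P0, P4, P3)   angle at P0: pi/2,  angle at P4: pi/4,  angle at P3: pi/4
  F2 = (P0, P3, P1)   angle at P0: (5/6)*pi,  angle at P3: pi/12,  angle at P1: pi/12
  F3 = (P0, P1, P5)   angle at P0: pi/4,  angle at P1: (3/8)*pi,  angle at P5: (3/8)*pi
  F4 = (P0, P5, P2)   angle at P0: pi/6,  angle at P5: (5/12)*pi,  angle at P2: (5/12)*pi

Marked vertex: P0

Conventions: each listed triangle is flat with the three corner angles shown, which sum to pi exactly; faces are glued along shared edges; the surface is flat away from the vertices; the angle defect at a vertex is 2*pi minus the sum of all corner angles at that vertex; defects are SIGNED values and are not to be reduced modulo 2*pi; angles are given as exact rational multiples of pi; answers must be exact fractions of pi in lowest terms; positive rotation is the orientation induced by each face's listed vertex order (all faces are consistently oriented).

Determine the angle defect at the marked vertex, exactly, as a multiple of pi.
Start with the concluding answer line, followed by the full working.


Answer: defect(P0) = -pi/3

Sum of corner angles at P0: (7/3)*pi
defect = 2*pi - (7/3)*pi


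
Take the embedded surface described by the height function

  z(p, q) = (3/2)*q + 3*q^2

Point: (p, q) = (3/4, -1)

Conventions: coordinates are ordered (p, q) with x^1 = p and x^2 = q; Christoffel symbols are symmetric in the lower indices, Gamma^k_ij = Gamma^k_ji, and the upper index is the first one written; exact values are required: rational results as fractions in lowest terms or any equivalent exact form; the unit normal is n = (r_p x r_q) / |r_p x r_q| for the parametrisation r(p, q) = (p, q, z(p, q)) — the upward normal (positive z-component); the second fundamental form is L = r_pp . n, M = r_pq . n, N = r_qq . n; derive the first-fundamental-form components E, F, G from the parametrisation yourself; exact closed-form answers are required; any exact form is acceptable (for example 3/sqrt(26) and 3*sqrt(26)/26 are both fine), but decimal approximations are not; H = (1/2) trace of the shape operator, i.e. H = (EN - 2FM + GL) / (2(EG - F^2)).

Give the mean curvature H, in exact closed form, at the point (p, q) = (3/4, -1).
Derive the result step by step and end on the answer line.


z_p = 0, z_q = -9/2, z_pp = 0, z_pq = 0, z_qq = 6
E = 1, F = 0, G = 85/4; answer radicand W^2 = 85/4
unnormalised second-form numerators: l = 0, m = 0, n = 6; L = l/sqrt(85/4), and similarly M = m/sqrt(W^2), N = n/sqrt(W^2)
H = (E*n - 2*F*m + G*l) / (2*(EG - F^2)*sqrt(W^2)); E*n - 2*F*m + G*l = 6, EG - F^2 = 85/4, so H = (12/85)/sqrt(85/4)

Answer: H = 24*sqrt(85)/7225
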